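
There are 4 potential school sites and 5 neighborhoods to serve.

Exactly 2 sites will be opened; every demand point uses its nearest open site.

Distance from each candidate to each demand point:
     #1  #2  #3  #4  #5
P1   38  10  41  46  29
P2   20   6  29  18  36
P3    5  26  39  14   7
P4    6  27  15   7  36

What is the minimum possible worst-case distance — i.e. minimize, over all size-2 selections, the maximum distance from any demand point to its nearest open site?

26

Open {P3, P4}.
  Farthest demand point is #2 at distance 26 (to P3); all others are ≤ 26.
With {P1, P2} the worst case is 29.
With {P1, P4} the worst case is 29.
No size-2 selection achieves below 26.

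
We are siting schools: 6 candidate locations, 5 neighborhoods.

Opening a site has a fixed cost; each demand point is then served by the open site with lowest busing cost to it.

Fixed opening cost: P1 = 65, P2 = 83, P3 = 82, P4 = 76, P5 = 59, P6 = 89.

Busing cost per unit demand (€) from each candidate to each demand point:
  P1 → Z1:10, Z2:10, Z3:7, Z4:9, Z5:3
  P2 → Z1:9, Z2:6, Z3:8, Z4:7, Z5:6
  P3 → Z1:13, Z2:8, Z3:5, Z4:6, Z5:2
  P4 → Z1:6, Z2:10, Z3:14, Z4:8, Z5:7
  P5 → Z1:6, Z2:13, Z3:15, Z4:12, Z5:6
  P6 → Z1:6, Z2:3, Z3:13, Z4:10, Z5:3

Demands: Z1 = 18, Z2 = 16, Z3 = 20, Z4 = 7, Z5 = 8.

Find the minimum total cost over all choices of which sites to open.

485

Open {P3, P6}: assign each demand point to its cheapest open site.
  Z1→P6 18×6=108, Z2→P6 16×3=48, Z3→P3 20×5=100, Z4→P3 7×6=42, Z5→P3 8×2=16
  busing cost 314, fixed 171 → total 485.
Compare {P3, P5}: busing cost 394 + fixed 141 = 535.
Compare {P1, P6}: busing cost 383 + fixed 154 = 537.
Compare {P3, P5, P6}: busing cost 314 + fixed 230 = 544.
All other subsets cost ≥ 535. Minimum total cost: 485.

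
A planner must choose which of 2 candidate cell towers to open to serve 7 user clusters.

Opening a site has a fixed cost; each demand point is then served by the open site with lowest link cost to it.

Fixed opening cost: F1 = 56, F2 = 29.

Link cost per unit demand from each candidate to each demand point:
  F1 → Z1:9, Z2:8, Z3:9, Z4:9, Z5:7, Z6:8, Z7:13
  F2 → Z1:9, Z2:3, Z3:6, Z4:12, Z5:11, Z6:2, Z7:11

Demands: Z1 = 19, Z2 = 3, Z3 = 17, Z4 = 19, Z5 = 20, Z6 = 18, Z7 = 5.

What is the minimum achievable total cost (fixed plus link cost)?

Open {F1, F2}: assign each demand point to its cheapest open site.
  Z1→F1 19×9=171, Z2→F2 3×3=9, Z3→F2 17×6=102, Z4→F1 19×9=171, Z5→F1 20×7=140, Z6→F2 18×2=36, Z7→F2 5×11=55
  link cost 684, fixed 85 → total 769.
Compare {F2}: link cost 821 + fixed 29 = 850.
Compare {F1}: link cost 868 + fixed 56 = 924.

769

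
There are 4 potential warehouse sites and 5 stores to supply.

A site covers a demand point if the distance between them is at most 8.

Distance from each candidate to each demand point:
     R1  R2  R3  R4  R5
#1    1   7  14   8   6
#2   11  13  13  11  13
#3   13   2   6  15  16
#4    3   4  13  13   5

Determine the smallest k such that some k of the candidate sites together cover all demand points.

Coverage sets (demand points within 8 of each site):
  #1: {R1, R2, R4, R5}
  #2: {}
  #3: {R2, R3}
  #4: {R1, R2, R5}
No single site covers all 5 demand points.
But {#1, #3} covers everything, so the minimum is 2.

2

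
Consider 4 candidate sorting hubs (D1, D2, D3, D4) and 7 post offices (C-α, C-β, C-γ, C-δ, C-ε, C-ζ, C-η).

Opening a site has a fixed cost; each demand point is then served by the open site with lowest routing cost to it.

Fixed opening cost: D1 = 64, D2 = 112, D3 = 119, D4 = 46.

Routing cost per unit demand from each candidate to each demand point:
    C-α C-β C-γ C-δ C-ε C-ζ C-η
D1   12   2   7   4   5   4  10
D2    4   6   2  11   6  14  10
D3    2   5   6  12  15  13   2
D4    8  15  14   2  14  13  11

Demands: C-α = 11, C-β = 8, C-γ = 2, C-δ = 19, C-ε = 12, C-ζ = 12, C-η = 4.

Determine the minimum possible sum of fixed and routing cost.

414

Open {D1, D4}: assign each demand point to its cheapest open site.
  C-α→D4 11×8=88, C-β→D1 8×2=16, C-γ→D1 2×7=14, C-δ→D4 19×2=38, C-ε→D1 12×5=60, C-ζ→D1 12×4=48, C-η→D1 4×10=40
  routing cost 304, fixed 110 → total 414.
Compare {D1, D3}: routing cost 242 + fixed 183 = 425.
Compare {D1, D3, D4}: routing cost 204 + fixed 229 = 433.
Compare {D1}: routing cost 386 + fixed 64 = 450.
All other subsets cost ≥ 425. Minimum total cost: 414.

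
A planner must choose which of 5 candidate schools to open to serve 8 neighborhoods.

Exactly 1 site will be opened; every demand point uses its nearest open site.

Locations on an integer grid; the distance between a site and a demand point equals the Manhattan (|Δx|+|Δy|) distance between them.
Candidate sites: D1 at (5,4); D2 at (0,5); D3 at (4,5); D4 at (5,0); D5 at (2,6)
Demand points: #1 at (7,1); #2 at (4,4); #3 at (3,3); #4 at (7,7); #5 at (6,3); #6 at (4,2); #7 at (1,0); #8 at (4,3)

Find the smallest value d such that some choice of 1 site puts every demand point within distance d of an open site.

8

Open {D1}.
  Farthest demand point is #7 at distance 8 (to D1); all others are ≤ 8.
With {D3} the worst case is 8.
With {D4} the worst case is 9.
No size-1 selection achieves below 8.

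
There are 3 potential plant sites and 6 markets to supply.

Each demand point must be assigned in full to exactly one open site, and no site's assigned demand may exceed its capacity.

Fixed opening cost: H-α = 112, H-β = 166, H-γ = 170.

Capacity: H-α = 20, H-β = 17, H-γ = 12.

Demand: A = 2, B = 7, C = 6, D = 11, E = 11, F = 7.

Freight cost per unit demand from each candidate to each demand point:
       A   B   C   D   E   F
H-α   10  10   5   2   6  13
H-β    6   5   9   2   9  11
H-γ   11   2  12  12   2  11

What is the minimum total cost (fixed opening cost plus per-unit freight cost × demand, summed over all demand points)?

Open {H-α, H-β, H-γ}; cheapest assignment that respects the capacities:
  H-α (cap 20, load 17): C, D — cost 6×5 + 11×2 = 52
  H-β (cap 17, load 16): A, B, F — cost 2×6 + 7×5 + 7×11 = 124
  H-γ (cap 12, load 11): E — cost 11×2 = 22
  Shipping 198, fixed 448 → total 646.
  Any other capacity-feasible assignment to {H-α, H-β, H-γ} ships for at least 198.
Total demand is 44 and no other set of sites has combined capacity ≥ 44, so {H-α, H-β, H-γ} is the only feasible choice of open sites. Minimum: 646.

646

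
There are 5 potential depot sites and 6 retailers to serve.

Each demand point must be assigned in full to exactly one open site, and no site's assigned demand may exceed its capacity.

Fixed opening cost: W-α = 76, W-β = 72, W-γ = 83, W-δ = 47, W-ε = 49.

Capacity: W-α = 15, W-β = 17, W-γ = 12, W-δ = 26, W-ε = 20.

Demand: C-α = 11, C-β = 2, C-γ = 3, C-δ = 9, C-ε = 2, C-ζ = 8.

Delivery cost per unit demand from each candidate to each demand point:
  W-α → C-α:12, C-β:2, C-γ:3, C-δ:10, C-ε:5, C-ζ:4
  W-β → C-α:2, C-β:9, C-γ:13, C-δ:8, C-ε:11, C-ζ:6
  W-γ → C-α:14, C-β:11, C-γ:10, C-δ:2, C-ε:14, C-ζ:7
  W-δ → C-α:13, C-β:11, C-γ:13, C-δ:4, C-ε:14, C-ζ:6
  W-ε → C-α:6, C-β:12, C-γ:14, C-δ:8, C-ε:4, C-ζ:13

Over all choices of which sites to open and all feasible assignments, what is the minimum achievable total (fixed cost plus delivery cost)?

304

Open {W-β, W-δ}; cheapest assignment that respects the capacities:
  W-β (cap 17, load 15): C-α, C-β, C-ε — cost 11×2 + 2×9 + 2×11 = 62
  W-δ (cap 26, load 20): C-γ, C-δ, C-ζ — cost 3×13 + 9×4 + 8×6 = 123
  Shipping 185, fixed 119 → total 304.
  Any other capacity-feasible assignment to {W-β, W-δ} ships for at least 185.
Compare {W-α, W-β, W-δ}: its best feasible assignment gives total 308.
Compare {W-δ, W-ε}: its best feasible assignment gives total 315.
Every other set of open sites that can feasibly serve all demand totals ≥ 308 even under its best assignment. Minimum: 304.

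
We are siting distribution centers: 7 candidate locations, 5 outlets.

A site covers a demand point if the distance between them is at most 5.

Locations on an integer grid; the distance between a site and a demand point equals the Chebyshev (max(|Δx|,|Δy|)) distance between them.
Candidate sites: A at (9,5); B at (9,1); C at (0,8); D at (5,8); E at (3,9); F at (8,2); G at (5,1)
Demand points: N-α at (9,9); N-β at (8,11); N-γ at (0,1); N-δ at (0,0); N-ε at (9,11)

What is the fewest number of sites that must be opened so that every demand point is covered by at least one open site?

Coverage sets (demand points within 5 of each site):
  A: {N-α}
  B: {}
  C: {}
  D: {N-α, N-β, N-ε}
  E: {N-β}
  F: {}
  G: {N-γ, N-δ}
No single site covers all 5 demand points.
But {D, G} covers everything, so the minimum is 2.

2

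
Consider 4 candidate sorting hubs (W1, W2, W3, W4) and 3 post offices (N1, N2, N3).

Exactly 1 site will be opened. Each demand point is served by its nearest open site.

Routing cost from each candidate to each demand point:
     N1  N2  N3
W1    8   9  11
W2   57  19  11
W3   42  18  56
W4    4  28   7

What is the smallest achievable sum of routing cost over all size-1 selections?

28

Open {W1}.
  N1→W1 8, N2→W1 9, N3→W1 11  ⇒ total 28.
Compare {W4}: total 39.
Compare {W2}: total 87.
No size-1 selection does better; minimum is 28.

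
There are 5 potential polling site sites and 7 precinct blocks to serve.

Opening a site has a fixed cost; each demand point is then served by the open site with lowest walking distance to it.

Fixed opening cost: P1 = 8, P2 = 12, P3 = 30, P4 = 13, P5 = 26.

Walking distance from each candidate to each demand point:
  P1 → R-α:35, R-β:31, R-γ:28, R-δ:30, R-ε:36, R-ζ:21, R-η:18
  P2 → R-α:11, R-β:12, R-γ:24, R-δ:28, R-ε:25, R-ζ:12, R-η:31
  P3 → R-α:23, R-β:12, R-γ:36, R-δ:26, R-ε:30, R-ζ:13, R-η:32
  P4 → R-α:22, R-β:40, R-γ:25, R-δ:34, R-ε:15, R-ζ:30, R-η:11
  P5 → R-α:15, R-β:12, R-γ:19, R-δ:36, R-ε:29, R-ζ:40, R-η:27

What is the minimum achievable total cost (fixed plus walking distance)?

Open {P2, P4}: assign each demand point to its cheapest open site.
  R-α→P2 11, R-β→P2 12, R-γ→P2 24, R-δ→P2 28, R-ε→P4 15, R-ζ→P2 12, R-η→P4 11
  walking distance 113, fixed 25 → total 138.
Compare {P1, P2, P4}: walking distance 113 + fixed 33 = 146.
Compare {P1, P2}: walking distance 130 + fixed 20 = 150.
Compare {P2}: walking distance 143 + fixed 12 = 155.
All other subsets cost ≥ 146. Minimum total cost: 138.

138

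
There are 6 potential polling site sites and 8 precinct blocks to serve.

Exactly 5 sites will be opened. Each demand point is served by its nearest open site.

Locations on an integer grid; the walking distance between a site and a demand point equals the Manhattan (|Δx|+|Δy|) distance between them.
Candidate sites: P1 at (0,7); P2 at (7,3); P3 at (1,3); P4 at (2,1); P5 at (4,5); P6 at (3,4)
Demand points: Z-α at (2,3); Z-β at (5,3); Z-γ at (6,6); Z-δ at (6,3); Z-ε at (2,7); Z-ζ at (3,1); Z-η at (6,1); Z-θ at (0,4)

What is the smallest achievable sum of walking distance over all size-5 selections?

Open {P1, P2, P3, P4, P5}.
  Z-α→P3 1, Z-β→P2 2, Z-γ→P5 3, Z-δ→P2 1, Z-ε→P1 2, Z-ζ→P4 1, Z-η→P2 3, Z-θ→P3 2  ⇒ total 15.
Compare {P1, P2, P3, P4, P6}: total 16.
Compare {P1, P2, P3, P5, P6}: total 17.
No size-5 selection does better; minimum is 15.

15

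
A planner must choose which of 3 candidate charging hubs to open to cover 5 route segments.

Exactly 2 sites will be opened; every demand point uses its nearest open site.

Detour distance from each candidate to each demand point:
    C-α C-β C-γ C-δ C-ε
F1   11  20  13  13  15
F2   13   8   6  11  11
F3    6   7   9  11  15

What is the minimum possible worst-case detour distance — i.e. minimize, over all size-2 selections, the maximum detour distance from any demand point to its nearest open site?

11

Open {F1, F2}.
  Farthest demand point is C-α at detour distance 11 (to F1); all others are ≤ 11.
With {F2, F3} the worst case is 11.
With {F1, F3} the worst case is 15.
No size-2 selection achieves below 11.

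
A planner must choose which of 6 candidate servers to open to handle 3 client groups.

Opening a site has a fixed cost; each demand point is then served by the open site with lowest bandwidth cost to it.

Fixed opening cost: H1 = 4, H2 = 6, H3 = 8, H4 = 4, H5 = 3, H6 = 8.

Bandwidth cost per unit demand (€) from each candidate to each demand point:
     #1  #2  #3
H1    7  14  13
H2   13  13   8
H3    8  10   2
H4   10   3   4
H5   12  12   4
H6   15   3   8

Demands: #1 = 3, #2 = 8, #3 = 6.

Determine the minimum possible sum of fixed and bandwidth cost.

Open {H3, H4}: assign each demand point to its cheapest open site.
  #1→H3 3×8=24, #2→H4 8×3=24, #3→H3 6×2=12
  bandwidth cost 60, fixed 12 → total 72.
Compare {H1, H3, H4}: bandwidth cost 57 + fixed 16 = 73.
Compare {H3, H4, H5}: bandwidth cost 60 + fixed 15 = 75.
Compare {H3, H6}: bandwidth cost 60 + fixed 16 = 76.
All other subsets cost ≥ 73. Minimum total cost: 72.

72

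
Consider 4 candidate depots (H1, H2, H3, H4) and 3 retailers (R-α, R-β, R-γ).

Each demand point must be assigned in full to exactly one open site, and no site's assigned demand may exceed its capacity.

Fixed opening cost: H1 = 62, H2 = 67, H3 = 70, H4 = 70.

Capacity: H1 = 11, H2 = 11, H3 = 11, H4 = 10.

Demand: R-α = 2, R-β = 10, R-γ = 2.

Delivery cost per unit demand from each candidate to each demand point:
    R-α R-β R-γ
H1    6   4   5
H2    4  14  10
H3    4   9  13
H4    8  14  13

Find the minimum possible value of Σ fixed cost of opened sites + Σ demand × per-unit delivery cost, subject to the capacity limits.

Open {H1, H2}; cheapest assignment that respects the capacities:
  H1 (cap 11, load 10): R-β — cost 10×4 = 40
  H2 (cap 11, load 4): R-α, R-γ — cost 2×4 + 2×10 = 28
  Shipping 68, fixed 129 → total 197.
  Any other capacity-feasible assignment to {H1, H2} ships for at least 68.
Compare {H1, H3}: its best feasible assignment gives total 206.
Compare {H1, H4}: its best feasible assignment gives total 214.
Every other set of open sites that can feasibly serve all demand totals ≥ 206 even under its best assignment. Minimum: 197.

197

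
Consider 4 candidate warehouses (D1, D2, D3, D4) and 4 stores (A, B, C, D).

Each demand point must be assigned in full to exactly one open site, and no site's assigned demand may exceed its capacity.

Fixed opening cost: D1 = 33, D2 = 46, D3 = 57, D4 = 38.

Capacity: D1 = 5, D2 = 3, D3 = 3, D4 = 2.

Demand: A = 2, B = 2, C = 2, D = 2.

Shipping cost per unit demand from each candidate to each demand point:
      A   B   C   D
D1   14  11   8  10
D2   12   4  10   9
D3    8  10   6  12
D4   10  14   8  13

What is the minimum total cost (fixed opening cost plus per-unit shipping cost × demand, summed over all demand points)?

Open {D1, D2, D4}; cheapest assignment that respects the capacities:
  D1 (cap 5, load 4): C, D — cost 2×8 + 2×10 = 36
  D2 (cap 3, load 2): B — cost 2×4 = 8
  D4 (cap 2, load 2): A — cost 2×10 = 20
  Shipping 64, fixed 117 → total 181.
  Any other capacity-feasible assignment to {D1, D2, D4} ships for at least 64.
Compare {D1, D2, D3}: its best feasible assignment gives total 196.
Compare {D1, D3, D4}: its best feasible assignment gives total 202.
Every other set of open sites that can feasibly serve all demand totals ≥ 196 even under its best assignment. Minimum: 181.

181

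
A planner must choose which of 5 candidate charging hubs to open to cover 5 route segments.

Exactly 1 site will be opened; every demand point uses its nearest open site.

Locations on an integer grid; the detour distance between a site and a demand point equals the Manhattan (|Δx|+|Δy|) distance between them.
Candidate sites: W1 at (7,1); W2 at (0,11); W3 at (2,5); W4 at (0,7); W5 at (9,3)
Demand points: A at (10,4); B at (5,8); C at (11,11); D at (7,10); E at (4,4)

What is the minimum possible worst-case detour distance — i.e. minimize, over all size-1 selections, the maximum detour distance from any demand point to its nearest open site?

10

Open {W5}.
  Farthest demand point is C at detour distance 10 (to W5); all others are ≤ 10.
With {W1} the worst case is 14.
With {W3} the worst case is 15.
No size-1 selection achieves below 10.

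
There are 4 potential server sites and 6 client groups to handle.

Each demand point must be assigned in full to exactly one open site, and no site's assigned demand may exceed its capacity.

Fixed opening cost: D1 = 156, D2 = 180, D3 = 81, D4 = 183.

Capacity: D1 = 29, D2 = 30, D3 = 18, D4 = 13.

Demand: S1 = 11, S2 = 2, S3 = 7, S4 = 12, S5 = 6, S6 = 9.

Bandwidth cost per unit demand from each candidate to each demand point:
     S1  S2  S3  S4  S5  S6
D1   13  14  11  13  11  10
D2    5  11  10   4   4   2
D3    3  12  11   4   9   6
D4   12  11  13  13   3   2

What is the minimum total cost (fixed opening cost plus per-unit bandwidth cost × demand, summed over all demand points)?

Open {D2, D3}; cheapest assignment that respects the capacities:
  D2 (cap 30, load 29): S2, S4, S5, S6 — cost 2×11 + 12×4 + 6×4 + 9×2 = 112
  D3 (cap 18, load 18): S1, S3 — cost 11×3 + 7×11 = 110
  Shipping 222, fixed 261 → total 483.
  Any other capacity-feasible assignment to {D2, D3} ships for at least 222.
Compare {D1, D2, D3}: its best feasible assignment gives total 639.
Compare {D2, D3, D4}: its best feasible assignment gives total 653.
Every other set of open sites that can feasibly serve all demand totals ≥ 639 even under its best assignment. Minimum: 483.

483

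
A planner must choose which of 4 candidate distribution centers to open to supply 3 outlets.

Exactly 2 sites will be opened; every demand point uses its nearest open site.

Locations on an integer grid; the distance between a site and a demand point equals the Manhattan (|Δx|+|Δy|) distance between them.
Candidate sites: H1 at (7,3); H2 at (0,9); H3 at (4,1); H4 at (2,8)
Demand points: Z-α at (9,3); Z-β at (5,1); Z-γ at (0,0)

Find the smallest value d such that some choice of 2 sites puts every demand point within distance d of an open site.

5

Open {H1, H3}.
  Farthest demand point is Z-γ at distance 5 (to H3); all others are ≤ 5.
With {H2, H3} the worst case is 7.
With {H3, H4} the worst case is 7.
No size-2 selection achieves below 5.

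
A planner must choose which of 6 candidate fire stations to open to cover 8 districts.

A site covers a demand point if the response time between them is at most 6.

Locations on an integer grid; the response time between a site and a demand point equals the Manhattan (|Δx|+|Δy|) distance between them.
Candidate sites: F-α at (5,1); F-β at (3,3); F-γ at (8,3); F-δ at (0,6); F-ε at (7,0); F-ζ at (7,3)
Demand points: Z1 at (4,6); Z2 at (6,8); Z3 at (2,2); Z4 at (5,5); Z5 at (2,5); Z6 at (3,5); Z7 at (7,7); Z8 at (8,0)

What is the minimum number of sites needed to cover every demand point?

Coverage sets (demand points within 6 of each site):
  F-α: {Z1, Z3, Z4, Z6, Z8}
  F-β: {Z1, Z3, Z4, Z5, Z6}
  F-γ: {Z4, Z7, Z8}
  F-δ: {Z1, Z3, Z4, Z5, Z6}
  F-ε: {Z8}
  F-ζ: {Z1, Z2, Z3, Z4, Z6, Z7, Z8}
No single site covers all 8 demand points.
But {F-β, F-ζ} covers everything, so the minimum is 2.

2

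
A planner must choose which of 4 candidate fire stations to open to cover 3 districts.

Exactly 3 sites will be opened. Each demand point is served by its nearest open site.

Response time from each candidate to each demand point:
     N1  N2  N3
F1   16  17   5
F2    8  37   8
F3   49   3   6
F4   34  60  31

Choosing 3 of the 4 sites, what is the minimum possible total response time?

16

Open {F1, F2, F3}.
  N1→F2 8, N2→F3 3, N3→F1 5  ⇒ total 16.
Compare {F2, F3, F4}: total 17.
Compare {F1, F3, F4}: total 24.
No size-3 selection does better; minimum is 16.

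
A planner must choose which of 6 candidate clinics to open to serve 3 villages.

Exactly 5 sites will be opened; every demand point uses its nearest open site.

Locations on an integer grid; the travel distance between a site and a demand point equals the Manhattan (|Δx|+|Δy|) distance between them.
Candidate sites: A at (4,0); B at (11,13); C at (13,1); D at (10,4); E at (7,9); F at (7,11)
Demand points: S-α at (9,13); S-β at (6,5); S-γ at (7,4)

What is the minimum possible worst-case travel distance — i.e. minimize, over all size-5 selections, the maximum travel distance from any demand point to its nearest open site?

Open {A, B, C, D, E}.
  Farthest demand point is S-β at travel distance 5 (to D); all others are ≤ 5.
With {A, B, C, D, F} the worst case is 5.
With {A, B, C, E, F} the worst case is 5.
No size-5 selection achieves below 5.

5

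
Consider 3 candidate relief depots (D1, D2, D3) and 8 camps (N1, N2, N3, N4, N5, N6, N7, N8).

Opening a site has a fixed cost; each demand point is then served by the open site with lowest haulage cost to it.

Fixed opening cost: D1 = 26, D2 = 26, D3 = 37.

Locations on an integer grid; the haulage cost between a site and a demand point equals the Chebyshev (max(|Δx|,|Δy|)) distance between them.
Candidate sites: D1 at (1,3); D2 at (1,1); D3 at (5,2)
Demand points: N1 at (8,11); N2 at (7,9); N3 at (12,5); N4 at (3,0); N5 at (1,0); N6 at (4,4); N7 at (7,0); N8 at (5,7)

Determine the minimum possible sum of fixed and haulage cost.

70

Open {D1}: assign each demand point to its cheapest open site.
  N1→D1 8, N2→D1 6, N3→D1 11, N4→D1 3, N5→D1 3, N6→D1 3, N7→D1 6, N8→D1 4
  haulage cost 44, fixed 26 → total 70.
Compare {D2}: haulage cost 47 + fixed 26 = 73.
Compare {D3}: haulage cost 38 + fixed 37 = 75.
Compare {D1, D2}: haulage cost 41 + fixed 52 = 93.
All other subsets cost ≥ 73. Minimum total cost: 70.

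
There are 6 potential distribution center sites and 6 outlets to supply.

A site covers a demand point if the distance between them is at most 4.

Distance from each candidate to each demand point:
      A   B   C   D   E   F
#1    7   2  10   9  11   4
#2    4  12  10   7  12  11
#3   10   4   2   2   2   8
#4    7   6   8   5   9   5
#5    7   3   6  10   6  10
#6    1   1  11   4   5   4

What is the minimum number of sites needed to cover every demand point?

Coverage sets (demand points within 4 of each site):
  #1: {B, F}
  #2: {A}
  #3: {B, C, D, E}
  #4: {}
  #5: {B}
  #6: {A, B, D, F}
No single site covers all 6 demand points.
But {#3, #6} covers everything, so the minimum is 2.

2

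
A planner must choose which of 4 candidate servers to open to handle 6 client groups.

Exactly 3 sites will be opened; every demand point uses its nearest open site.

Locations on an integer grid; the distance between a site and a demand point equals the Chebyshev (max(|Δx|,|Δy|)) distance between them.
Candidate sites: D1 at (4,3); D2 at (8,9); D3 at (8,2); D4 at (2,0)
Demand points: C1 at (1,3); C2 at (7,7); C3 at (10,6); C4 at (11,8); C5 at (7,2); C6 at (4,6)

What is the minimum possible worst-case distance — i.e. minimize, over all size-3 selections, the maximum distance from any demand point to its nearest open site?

3

Open {D1, D2, D3}.
  Farthest demand point is C1 at distance 3 (to D1); all others are ≤ 3.
With {D1, D2, D4} the worst case is 3.
With {D2, D3, D4} the worst case is 4.
No size-3 selection achieves below 3.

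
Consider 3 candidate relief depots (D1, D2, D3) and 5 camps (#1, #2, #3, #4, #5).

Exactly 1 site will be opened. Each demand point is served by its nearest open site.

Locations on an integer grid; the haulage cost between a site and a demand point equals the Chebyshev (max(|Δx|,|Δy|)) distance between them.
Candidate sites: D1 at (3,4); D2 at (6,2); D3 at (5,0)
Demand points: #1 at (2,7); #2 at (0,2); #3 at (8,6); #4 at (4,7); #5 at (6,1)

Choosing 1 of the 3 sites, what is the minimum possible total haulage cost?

17

Open {D1}.
  #1→D1 3, #2→D1 3, #3→D1 5, #4→D1 3, #5→D1 3  ⇒ total 17.
Compare {D2}: total 21.
Compare {D3}: total 26.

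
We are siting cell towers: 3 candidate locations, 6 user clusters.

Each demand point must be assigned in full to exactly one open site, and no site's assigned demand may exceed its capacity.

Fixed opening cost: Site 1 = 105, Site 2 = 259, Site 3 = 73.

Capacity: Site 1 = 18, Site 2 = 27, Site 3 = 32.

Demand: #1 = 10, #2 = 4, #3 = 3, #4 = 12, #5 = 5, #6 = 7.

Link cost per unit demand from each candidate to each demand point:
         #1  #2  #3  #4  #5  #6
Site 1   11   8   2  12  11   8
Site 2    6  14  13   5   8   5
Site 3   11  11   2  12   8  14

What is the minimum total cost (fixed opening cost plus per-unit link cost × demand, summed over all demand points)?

566

Open {Site 1, Site 3}; cheapest assignment that respects the capacities:
  Site 1 (cap 18, load 14): #2, #3, #6 — cost 4×8 + 3×2 + 7×8 = 94
  Site 3 (cap 32, load 27): #1, #4, #5 — cost 10×11 + 12×12 + 5×8 = 294
  Shipping 388, fixed 178 → total 566.
  Any other capacity-feasible assignment to {Site 1, Site 3} ships for at least 388.
Compare {Site 1, Site 2}: its best feasible assignment gives total 618.
Compare {Site 2, Site 3}: its best feasible assignment gives total 627.
Every other set of open sites that can feasibly serve all demand totals ≥ 618 even under its best assignment. Minimum: 566.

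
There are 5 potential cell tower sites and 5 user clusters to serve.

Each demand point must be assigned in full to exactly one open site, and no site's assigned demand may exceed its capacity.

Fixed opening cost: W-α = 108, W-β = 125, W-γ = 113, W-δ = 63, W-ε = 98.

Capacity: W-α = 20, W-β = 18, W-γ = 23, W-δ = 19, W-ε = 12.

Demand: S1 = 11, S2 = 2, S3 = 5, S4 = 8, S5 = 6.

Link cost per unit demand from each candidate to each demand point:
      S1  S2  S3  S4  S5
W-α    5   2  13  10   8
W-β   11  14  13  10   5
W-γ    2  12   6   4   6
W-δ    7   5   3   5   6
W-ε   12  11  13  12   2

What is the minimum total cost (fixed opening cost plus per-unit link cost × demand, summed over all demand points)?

Open {W-γ, W-δ}; cheapest assignment that respects the capacities:
  W-γ (cap 23, load 19): S1, S4 — cost 11×2 + 8×4 = 54
  W-δ (cap 19, load 13): S2, S3, S5 — cost 2×5 + 5×3 + 6×6 = 61
  Shipping 115, fixed 176 → total 291.
  Any other capacity-feasible assignment to {W-γ, W-δ} ships for at least 115.
Compare {W-α, W-δ}: its best feasible assignment gives total 321.
Compare {W-γ, W-δ, W-ε}: its best feasible assignment gives total 365.
Every other set of open sites that can feasibly serve all demand totals ≥ 321 even under its best assignment. Minimum: 291.

291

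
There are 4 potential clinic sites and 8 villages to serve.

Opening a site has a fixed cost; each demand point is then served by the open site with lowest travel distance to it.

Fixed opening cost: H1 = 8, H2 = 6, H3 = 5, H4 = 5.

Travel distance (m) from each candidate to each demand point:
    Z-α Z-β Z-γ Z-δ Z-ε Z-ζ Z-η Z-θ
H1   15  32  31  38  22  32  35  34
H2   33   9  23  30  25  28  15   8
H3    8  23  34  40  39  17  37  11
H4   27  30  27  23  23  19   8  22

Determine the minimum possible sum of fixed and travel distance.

135

Open {H2, H3, H4}: assign each demand point to its cheapest open site.
  Z-α→H3 8, Z-β→H2 9, Z-γ→H2 23, Z-δ→H4 23, Z-ε→H4 23, Z-ζ→H3 17, Z-η→H4 8, Z-θ→H2 8
  travel distance 119, fixed 16 → total 135.
Compare {H1, H2, H3, H4}: travel distance 118 + fixed 24 = 142.
Compare {H2, H3}: travel distance 135 + fixed 11 = 146.
Compare {H1, H2, H4}: travel distance 127 + fixed 19 = 146.
All other subsets cost ≥ 142. Minimum total cost: 135.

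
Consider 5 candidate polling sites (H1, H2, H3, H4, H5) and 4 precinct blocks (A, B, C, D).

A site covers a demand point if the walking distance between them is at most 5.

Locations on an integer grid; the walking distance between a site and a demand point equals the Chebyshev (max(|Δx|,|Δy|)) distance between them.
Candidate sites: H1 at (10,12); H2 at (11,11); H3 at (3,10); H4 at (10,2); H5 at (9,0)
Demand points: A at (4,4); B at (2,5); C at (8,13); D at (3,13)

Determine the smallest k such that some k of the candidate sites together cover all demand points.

2

Coverage sets (demand points within 5 of each site):
  H1: {C}
  H2: {C}
  H3: {B, C, D}
  H4: {}
  H5: {A}
No single site covers all 4 demand points.
But {H3, H5} covers everything, so the minimum is 2.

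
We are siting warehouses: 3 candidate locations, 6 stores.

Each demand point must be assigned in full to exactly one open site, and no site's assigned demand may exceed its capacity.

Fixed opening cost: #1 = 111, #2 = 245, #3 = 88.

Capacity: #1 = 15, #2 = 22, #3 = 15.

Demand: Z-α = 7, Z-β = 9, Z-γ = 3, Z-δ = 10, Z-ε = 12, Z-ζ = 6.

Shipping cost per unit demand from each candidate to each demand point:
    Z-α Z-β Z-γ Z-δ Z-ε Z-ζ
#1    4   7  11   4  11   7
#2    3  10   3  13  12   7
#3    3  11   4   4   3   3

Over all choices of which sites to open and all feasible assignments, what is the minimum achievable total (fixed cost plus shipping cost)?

Open {#1, #2, #3}; cheapest assignment that respects the capacities:
  #1 (cap 15, load 10): Z-δ — cost 10×4 = 40
  #2 (cap 22, load 22): Z-α, Z-β, Z-ζ — cost 7×3 + 9×10 + 6×7 = 153
  #3 (cap 15, load 15): Z-γ, Z-ε — cost 3×4 + 12×3 = 48
  Shipping 241, fixed 444 → total 685.
  Any other capacity-feasible assignment to {#1, #2, #3} ships for at least 241.
Total demand is 47 and no other set of sites has combined capacity ≥ 47, so {#1, #2, #3} is the only feasible choice of open sites. Minimum: 685.

685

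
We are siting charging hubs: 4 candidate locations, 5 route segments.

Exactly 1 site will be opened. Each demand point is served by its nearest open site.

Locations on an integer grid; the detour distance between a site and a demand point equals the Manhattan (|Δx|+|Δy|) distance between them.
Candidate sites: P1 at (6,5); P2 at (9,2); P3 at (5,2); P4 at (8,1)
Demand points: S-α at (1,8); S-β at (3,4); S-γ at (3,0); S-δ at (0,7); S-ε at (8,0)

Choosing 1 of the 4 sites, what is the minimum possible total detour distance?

Open {P3}.
  S-α→P3 10, S-β→P3 4, S-γ→P3 4, S-δ→P3 10, S-ε→P3 5  ⇒ total 33.
Compare {P1}: total 35.
Compare {P4}: total 43.
No size-1 selection does better; minimum is 33.

33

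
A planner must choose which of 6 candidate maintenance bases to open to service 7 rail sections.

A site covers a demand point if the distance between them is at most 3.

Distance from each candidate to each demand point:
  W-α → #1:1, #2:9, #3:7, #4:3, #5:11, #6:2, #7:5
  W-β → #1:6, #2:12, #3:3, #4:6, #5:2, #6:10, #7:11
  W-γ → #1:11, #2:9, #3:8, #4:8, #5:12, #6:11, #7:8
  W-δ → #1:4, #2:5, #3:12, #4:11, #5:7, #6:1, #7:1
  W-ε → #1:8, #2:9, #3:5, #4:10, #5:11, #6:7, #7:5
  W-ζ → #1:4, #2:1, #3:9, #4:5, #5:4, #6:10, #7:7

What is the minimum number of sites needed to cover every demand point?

4

Coverage sets (demand points within 3 of each site):
  W-α: {#1, #4, #6}
  W-β: {#3, #5}
  W-γ: {}
  W-δ: {#6, #7}
  W-ε: {}
  W-ζ: {#2}
No 3 sites suffice: every size-3 union leaves at least one demand point uncovered.
But {W-α, W-β, W-δ, W-ζ} covers everything, so the minimum is 4.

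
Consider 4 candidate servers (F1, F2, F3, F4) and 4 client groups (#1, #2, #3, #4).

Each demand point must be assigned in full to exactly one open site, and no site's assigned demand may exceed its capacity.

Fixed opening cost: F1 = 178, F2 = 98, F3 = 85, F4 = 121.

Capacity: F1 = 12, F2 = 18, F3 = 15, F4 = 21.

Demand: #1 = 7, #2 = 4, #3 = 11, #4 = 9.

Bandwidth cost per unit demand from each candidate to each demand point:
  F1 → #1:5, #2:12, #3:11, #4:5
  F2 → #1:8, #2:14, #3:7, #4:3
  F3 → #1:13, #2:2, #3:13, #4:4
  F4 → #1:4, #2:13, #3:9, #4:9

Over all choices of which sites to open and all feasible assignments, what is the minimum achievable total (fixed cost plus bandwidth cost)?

360

Open {F2, F3}; cheapest assignment that respects the capacities:
  F2 (cap 18, load 18): #1, #3 — cost 7×8 + 11×7 = 133
  F3 (cap 15, load 13): #2, #4 — cost 4×2 + 9×4 = 44
  Shipping 177, fixed 183 → total 360.
  Any other capacity-feasible assignment to {F2, F3} ships for at least 177.
Compare {F3, F4}: its best feasible assignment gives total 377.
Compare {F2, F4}: its best feasible assignment gives total 429.
Every other set of open sites that can feasibly serve all demand totals ≥ 377 even under its best assignment. Minimum: 360.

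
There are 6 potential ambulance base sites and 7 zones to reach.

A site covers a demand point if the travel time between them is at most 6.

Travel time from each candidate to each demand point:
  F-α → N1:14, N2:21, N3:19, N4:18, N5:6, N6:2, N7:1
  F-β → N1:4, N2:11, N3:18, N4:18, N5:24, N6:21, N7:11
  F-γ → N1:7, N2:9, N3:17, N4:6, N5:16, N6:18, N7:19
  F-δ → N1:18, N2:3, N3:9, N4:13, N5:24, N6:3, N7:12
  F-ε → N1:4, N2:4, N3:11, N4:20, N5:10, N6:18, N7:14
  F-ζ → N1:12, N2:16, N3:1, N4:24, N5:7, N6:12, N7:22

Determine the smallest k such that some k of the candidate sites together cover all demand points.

4

Coverage sets (demand points within 6 of each site):
  F-α: {N5, N6, N7}
  F-β: {N1}
  F-γ: {N4}
  F-δ: {N2, N6}
  F-ε: {N1, N2}
  F-ζ: {N3}
No 3 sites suffice: every size-3 union leaves at least one demand point uncovered.
But {F-α, F-γ, F-ε, F-ζ} covers everything, so the minimum is 4.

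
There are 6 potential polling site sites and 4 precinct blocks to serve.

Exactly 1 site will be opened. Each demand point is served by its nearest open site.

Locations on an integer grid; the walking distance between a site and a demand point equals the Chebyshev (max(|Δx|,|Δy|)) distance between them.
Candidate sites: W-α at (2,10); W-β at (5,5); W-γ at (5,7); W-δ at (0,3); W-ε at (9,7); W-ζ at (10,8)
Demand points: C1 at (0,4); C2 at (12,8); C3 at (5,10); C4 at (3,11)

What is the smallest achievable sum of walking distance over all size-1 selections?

19

Open {W-γ}.
  C1→W-γ 5, C2→W-γ 7, C3→W-γ 3, C4→W-γ 4  ⇒ total 19.
Compare {W-α}: total 20.
Compare {W-ε}: total 22.
No size-1 selection does better; minimum is 19.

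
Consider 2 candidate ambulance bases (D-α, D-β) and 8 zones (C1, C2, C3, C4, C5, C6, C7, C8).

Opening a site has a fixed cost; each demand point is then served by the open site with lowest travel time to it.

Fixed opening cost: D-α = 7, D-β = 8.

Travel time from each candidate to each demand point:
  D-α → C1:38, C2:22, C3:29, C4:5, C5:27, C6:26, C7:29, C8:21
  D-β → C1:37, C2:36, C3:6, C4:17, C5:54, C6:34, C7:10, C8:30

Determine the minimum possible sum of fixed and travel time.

Open {D-α, D-β}: assign each demand point to its cheapest open site.
  C1→D-β 37, C2→D-α 22, C3→D-β 6, C4→D-α 5, C5→D-α 27, C6→D-α 26, C7→D-β 10, C8→D-α 21
  travel time 154, fixed 15 → total 169.
Compare {D-α}: travel time 197 + fixed 7 = 204.
Compare {D-β}: travel time 224 + fixed 8 = 232.

169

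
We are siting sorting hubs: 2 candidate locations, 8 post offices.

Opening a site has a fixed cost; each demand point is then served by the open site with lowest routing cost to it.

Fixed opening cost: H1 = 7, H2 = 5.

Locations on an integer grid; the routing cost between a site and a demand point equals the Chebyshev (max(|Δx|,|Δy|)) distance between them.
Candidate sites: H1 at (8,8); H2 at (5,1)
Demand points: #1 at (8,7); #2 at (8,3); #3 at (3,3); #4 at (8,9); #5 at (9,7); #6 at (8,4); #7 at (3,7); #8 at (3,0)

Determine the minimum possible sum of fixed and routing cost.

30

Open {H1, H2}: assign each demand point to its cheapest open site.
  #1→H1 1, #2→H2 3, #3→H2 2, #4→H1 1, #5→H1 1, #6→H2 3, #7→H1 5, #8→H2 2
  routing cost 18, fixed 12 → total 30.
Compare {H1}: routing cost 30 + fixed 7 = 37.
Compare {H2}: routing cost 36 + fixed 5 = 41.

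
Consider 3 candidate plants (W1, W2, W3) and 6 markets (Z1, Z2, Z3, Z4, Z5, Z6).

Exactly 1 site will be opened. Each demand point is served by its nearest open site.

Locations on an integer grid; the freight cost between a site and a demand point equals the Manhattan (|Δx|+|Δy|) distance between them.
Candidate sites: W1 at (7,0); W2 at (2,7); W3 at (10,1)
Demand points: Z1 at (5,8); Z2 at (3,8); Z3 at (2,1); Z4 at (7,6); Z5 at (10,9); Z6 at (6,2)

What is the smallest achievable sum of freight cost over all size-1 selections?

Open {W2}.
  Z1→W2 4, Z2→W2 2, Z3→W2 6, Z4→W2 6, Z5→W2 10, Z6→W2 9  ⇒ total 37.
Compare {W1}: total 49.
Compare {W3}: total 55.

37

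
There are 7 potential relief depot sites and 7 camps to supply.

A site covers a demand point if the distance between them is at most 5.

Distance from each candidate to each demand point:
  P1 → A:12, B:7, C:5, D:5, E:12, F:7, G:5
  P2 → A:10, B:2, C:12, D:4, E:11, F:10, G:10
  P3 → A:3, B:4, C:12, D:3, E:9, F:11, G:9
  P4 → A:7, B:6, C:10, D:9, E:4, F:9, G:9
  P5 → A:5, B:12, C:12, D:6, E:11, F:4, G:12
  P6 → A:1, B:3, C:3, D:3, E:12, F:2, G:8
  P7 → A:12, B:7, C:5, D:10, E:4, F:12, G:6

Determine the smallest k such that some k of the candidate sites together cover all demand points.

3

Coverage sets (demand points within 5 of each site):
  P1: {C, D, G}
  P2: {B, D}
  P3: {A, B, D}
  P4: {E}
  P5: {A, F}
  P6: {A, B, C, D, F}
  P7: {C, E}
No 2 sites suffice: every size-2 union leaves at least one demand point uncovered.
But {P1, P4, P6} covers everything, so the minimum is 3.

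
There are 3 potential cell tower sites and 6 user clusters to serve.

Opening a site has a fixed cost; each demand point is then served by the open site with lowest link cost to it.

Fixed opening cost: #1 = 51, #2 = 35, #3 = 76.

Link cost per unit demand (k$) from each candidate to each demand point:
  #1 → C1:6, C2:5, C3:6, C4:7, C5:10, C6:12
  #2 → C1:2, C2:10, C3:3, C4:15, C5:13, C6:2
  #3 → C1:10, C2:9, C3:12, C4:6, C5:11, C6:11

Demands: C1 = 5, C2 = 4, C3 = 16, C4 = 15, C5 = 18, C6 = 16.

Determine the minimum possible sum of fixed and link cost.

481

Open {#1, #2}: assign each demand point to its cheapest open site.
  C1→#2 5×2=10, C2→#1 4×5=20, C3→#2 16×3=48, C4→#1 15×7=105, C5→#1 18×10=180, C6→#2 16×2=32
  link cost 395, fixed 86 → total 481.
Compare {#2, #3}: link cost 414 + fixed 111 = 525.
Compare {#1, #2, #3}: link cost 380 + fixed 162 = 542.
Compare {#2}: link cost 589 + fixed 35 = 624.
All other subsets cost ≥ 525. Minimum total cost: 481.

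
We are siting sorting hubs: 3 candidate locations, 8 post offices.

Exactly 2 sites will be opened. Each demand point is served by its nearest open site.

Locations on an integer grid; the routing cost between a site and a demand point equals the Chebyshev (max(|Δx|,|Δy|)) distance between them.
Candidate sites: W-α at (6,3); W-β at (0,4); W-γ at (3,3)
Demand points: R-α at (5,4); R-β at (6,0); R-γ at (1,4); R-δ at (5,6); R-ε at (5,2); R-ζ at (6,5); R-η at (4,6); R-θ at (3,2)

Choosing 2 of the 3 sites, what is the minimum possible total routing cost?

16

Open {W-α, W-γ}.
  R-α→W-α 1, R-β→W-α 3, R-γ→W-γ 2, R-δ→W-α 3, R-ε→W-α 1, R-ζ→W-α 2, R-η→W-α 3, R-θ→W-γ 1  ⇒ total 16.
Compare {W-α, W-β}: total 17.
Compare {W-β, W-γ}: total 18.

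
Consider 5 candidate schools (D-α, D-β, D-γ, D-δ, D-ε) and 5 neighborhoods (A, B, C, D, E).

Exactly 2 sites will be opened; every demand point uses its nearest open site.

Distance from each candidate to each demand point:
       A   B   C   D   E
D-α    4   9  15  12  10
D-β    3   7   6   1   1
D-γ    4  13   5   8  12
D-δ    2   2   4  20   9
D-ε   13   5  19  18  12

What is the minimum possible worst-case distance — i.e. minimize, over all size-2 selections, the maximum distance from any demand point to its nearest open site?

4

Open {D-β, D-δ}.
  Farthest demand point is C at distance 4 (to D-δ); all others are ≤ 4.
With {D-β, D-ε} the worst case is 6.
With {D-α, D-β} the worst case is 7.
No size-2 selection achieves below 4.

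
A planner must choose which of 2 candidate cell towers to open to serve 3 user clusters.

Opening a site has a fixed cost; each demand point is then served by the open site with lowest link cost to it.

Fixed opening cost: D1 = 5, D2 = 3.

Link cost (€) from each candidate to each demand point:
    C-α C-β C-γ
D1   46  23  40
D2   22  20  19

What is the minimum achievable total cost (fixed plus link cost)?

64

Open {D2}: assign each demand point to its cheapest open site.
  C-α→D2 22, C-β→D2 20, C-γ→D2 19
  link cost 61, fixed 3 → total 64.
Compare {D1, D2}: link cost 61 + fixed 8 = 69.
Compare {D1}: link cost 109 + fixed 5 = 114.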